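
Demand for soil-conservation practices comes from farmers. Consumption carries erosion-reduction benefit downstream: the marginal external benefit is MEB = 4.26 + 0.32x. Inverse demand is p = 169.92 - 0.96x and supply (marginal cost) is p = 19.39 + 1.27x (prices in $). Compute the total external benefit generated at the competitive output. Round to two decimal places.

Market equilibrium (private): 19.39 + 1.27x = 169.92 - 0.96x → x_m = 67.5022.
Total external benefit = ∫₀^{x_m} (4.26 + 0.32x) dx = 4.26×67.5022 + ½×0.32×67.5022² = 1016.6069.

$1016.61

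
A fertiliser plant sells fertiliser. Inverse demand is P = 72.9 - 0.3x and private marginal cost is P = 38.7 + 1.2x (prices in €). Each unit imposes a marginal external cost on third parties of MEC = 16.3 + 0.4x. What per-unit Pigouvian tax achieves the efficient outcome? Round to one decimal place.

tax = €20.1 per unit

Social marginal cost = private MC + MEC = 55.0 + 1.6x.
Set SMC = demand: 55.0 + 1.6x = 72.9 - 0.3x → x* = 9.4211.
The Pigouvian tax equals MEC at x*: 16.3 + 0.4×9.4211 = 20.0684.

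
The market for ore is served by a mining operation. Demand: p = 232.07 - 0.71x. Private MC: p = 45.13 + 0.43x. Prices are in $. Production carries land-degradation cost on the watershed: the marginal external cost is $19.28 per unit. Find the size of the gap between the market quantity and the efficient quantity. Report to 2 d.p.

Market equilibrium (private): 45.13 + 0.43x = 232.07 - 0.71x → x_m = 163.9825.
Social marginal cost = private MC + MEC = 64.41 + 0.43x.
Set SMC = demand: 64.41 + 0.43x = 232.07 - 0.71x → x* = 147.0702.
Gap = |163.9825 − 147.0702| = 16.9123.

16.91 units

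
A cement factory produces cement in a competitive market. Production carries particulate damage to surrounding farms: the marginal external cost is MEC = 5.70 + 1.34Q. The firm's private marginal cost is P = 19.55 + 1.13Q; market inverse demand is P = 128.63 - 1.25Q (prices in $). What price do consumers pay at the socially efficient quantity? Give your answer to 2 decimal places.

Social marginal cost = private MC + MEC = 25.25 + 2.47Q.
Set SMC = demand: 25.25 + 2.47Q = 128.63 - 1.25Q → Q* = 27.7903.
Consumer price on the demand curve at Q*: 128.63 − 1.25×27.7903 = 93.8921.

P = $93.89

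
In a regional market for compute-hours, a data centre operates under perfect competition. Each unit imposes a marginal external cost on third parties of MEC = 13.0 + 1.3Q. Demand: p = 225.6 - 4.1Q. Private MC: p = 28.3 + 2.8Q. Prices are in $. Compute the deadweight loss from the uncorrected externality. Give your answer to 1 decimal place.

DWL = $153.5

Market equilibrium (private): 28.3 + 2.8Q = 225.6 - 4.1Q → Q_m = 28.5942.
Social marginal cost = private MC + MEC = 41.3 + 4.1Q.
Set SMC = demand: 41.3 + 4.1Q = 225.6 - 4.1Q → Q* = 22.4756.
Height of the DWL triangle at Q_m is SMC(Q_m) − demand(Q_m) = MEC(Q_m) = 50.1725.
DWL = ½ × 6.1186 × 50.1725 = 153.4927.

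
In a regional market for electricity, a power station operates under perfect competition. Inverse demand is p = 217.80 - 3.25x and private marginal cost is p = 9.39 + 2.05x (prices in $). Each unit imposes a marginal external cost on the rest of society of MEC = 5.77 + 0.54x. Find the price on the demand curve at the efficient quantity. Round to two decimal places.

P = $105.03

Social marginal cost = private MC + MEC = 15.16 + 2.59x.
Set SMC = demand: 15.16 + 2.59x = 217.80 - 3.25x → x* = 34.6986.
Consumer price on the demand curve at x*: 217.80 − 3.25×34.6986 = 105.0296.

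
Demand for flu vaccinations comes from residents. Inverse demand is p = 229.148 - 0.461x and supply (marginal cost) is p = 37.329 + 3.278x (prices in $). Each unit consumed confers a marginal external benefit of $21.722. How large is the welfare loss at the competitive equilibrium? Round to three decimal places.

Market equilibrium (private): 37.329 + 3.278x = 229.148 - 0.461x → x_m = 51.3022.
Social marginal benefit = demand + MEB = 250.870 - 0.461x.
Set SMB = MC: 250.870 - 0.461x = 37.329 + 3.278x → x* = 57.1118.
The loss is the area between SMB and MC from x* to x_m; with linear curves that's a triangle of height MEB(x_m).
DWL = ½ × 5.8096 × 21.7220 = 63.0981.

DWL = $63.098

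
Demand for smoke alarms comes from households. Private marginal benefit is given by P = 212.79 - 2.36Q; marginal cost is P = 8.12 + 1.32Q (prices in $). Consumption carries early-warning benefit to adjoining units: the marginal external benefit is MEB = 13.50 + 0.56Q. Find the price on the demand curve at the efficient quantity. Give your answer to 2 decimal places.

Social marginal benefit = demand + MEB = 226.29 - 1.80Q.
Set SMB = MC: 226.29 - 1.80Q = 8.12 + 1.32Q → Q* = 69.9263.
Consumer price on the demand curve at Q*: 212.79 − 2.36×69.9263 = 47.7639.

P = $47.76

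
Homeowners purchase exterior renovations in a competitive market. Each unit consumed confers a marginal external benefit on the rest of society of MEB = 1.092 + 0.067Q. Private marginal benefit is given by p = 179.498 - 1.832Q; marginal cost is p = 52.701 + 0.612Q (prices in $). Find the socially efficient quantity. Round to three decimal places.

Q* = 53.803

Social marginal benefit = demand + MEB = 180.590 - 1.765Q.
Set SMB = MC: 180.590 - 1.765Q = 52.701 + 0.612Q → Q* = 53.8027.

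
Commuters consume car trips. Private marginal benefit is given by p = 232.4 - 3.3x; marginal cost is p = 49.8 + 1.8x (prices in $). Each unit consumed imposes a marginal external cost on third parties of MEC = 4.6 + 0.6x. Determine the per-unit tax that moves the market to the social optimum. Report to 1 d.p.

tax = $23.3 per unit

Social marginal benefit = demand − MEC = 227.8 - 3.9x.
Set SMB = MC: 227.8 - 3.9x = 49.8 + 1.8x → x* = 31.2281.
The Pigouvian tax equals MEC at x*: 4.6 + 0.6×31.2281 = 23.3369.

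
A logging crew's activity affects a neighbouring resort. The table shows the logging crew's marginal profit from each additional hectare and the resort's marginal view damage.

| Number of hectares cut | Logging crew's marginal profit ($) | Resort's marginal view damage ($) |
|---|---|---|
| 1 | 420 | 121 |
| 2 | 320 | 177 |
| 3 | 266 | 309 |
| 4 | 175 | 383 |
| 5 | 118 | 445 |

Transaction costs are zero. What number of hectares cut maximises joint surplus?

2

Bargaining reaches the level where marginal profit last exceeds marginal view damage.
That holds through level 2 (320 ≥ 177) but not at 3 (266 < 309).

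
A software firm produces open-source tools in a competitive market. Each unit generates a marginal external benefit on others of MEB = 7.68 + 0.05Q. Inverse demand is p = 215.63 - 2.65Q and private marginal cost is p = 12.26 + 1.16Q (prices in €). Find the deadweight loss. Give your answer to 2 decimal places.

DWL = €14.24

Market equilibrium (private): 12.26 + 1.16Q = 215.63 - 2.65Q → Q_m = 53.3780.
Social marginal cost = private MC − MEB = 4.58 + 1.11Q.
Set SMC = demand: 4.58 + 1.11Q = 215.63 - 2.65Q → Q* = 56.1303.
Between Q* and Q_m the wedge demand − SMC runs linearly from 0 to MEB(Q_m), so the loss is a triangle.
DWL = ½ × 2.7523 × 10.3489 = 14.2416.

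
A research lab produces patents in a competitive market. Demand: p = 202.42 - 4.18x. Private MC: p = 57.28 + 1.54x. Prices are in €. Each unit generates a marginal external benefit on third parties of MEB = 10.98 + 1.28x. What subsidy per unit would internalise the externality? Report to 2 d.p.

Social marginal cost = private MC − MEB = 46.30 + 0.26x.
Set SMC = demand: 46.30 + 0.26x = 202.42 - 4.18x → x* = 35.1622.
The Pigouvian subsidy equals MEB at x*: 10.98 + 1.28×35.1622 = 55.9876.

subsidy = €55.99 per unit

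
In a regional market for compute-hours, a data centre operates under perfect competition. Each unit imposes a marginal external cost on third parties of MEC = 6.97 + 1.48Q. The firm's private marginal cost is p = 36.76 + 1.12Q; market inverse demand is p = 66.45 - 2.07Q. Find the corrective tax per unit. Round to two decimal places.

Social marginal cost = private MC + MEC = 43.73 + 2.60Q.
Set SMC = demand: 43.73 + 2.60Q = 66.45 - 2.07Q → Q* = 4.8651.
The Pigouvian tax equals MEC at Q*: 6.97 + 1.48×4.8651 = 14.1703.

tax = 14.17 per unit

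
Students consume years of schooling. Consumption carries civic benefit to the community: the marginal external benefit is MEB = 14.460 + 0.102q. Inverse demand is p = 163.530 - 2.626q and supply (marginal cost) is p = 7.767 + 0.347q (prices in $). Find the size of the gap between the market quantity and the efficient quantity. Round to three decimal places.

6.898 units

Market equilibrium (private): 7.767 + 0.347q = 163.530 - 2.626q → q_m = 52.3925.
Social marginal benefit = demand + MEB = 177.990 - 2.524q.
Set SMB = MC: 177.990 - 2.524q = 7.767 + 0.347q → q* = 59.2905.
Gap = |52.3925 − 59.2905| = 6.8980.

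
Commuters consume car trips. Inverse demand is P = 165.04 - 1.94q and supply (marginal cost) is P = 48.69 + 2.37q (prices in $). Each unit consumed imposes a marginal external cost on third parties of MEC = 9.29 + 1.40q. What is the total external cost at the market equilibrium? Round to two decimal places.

$760.91

Market equilibrium (private): 48.69 + 2.37q = 165.04 - 1.94q → q_m = 26.9954.
Total external cost = ∫₀^{q_m} (9.29 + 1.40q) dq = 9.29×26.9954 + ½×1.40×26.9954² = 760.9134.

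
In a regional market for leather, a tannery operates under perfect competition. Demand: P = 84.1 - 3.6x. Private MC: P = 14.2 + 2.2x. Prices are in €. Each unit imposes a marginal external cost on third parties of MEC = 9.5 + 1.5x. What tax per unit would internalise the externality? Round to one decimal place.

tax = €21.9 per unit

Social marginal cost = private MC + MEC = 23.7 + 3.7x.
Set SMC = demand: 23.7 + 3.7x = 84.1 - 3.6x → x* = 8.2740.
The Pigouvian tax equals MEC at x*: 9.5 + 1.5×8.2740 = 21.9110.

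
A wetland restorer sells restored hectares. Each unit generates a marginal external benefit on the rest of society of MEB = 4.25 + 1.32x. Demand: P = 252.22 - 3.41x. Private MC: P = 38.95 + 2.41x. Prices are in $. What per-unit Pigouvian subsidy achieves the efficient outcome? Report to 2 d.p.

Social marginal cost = private MC − MEB = 34.70 + 1.09x.
Set SMC = demand: 34.70 + 1.09x = 252.22 - 3.41x → x* = 48.3378.
The Pigouvian subsidy equals MEB at x*: 4.25 + 1.32×48.3378 = 68.0559.

subsidy = $68.06 per unit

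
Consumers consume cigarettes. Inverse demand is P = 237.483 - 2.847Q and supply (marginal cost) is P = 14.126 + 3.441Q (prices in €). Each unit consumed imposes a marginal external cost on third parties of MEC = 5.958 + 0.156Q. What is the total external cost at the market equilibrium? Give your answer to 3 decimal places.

Market equilibrium (private): 14.126 + 3.441Q = 237.483 - 2.847Q → Q_m = 35.5212.
Total external cost = ∫₀^{Q_m} (5.958 + 0.156Q) dQ = 5.958×35.5212 + ½×0.156×35.5212² = 310.0523.

€310.052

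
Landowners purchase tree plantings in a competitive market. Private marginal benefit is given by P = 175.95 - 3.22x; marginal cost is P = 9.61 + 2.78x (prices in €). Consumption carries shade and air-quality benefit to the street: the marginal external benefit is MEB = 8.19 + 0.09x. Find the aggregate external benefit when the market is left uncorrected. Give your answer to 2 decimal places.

€261.64

Market equilibrium (private): 9.61 + 2.78x = 175.95 - 3.22x → x_m = 27.7233.
Total external benefit = ∫₀^{x_m} (8.19 + 0.09x) dx = 8.19×27.7233 + ½×0.09×27.7233² = 261.6400.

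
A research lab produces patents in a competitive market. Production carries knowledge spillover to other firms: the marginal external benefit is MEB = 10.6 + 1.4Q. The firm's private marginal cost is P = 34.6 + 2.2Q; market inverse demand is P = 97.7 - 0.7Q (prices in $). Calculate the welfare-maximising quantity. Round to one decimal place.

Q* = 49.1

Social marginal cost = private MC − MEB = 24.0 + 0.8Q.
Set SMC = demand: 24.0 + 0.8Q = 97.7 - 0.7Q → Q* = 49.1333.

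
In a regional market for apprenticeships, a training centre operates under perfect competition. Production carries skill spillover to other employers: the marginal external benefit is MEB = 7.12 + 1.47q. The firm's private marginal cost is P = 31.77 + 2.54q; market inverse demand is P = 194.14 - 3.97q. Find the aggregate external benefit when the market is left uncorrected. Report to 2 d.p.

Market equilibrium (private): 31.77 + 2.54q = 194.14 - 3.97q → q_m = 24.9416.
Total external benefit = ∫₀^{q_m} (7.12 + 1.47q) dq = 7.12×24.9416 + ½×1.47×24.9416² = 634.8155.

634.82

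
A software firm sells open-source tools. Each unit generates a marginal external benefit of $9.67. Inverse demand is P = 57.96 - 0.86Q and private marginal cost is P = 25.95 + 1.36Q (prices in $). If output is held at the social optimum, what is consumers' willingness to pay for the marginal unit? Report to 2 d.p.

P = $41.81

Social marginal cost = private MC − MEB = 16.28 + 1.36Q.
Set SMC = demand: 16.28 + 1.36Q = 57.96 - 0.86Q → Q* = 18.7748.
Consumer price on the demand curve at Q*: 57.96 − 0.86×18.7748 = 41.8137.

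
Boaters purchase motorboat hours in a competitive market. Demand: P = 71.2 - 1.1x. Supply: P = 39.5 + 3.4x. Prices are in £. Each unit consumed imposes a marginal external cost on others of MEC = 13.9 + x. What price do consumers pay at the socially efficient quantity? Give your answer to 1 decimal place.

P = £67.6

Social marginal benefit = demand − MEC = 57.3 - 2.1x.
Set SMB = MC: 57.3 - 2.1x = 39.5 + 3.4x → x* = 3.2364.
Consumer price on the demand curve at x*: 71.2 − 1.1×3.2364 = 67.6400.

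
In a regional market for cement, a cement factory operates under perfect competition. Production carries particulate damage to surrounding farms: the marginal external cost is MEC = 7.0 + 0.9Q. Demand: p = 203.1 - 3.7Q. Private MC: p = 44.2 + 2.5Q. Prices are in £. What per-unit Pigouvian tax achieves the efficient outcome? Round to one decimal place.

tax = £26.3 per unit

Social marginal cost = private MC + MEC = 51.2 + 3.4Q.
Set SMC = demand: 51.2 + 3.4Q = 203.1 - 3.7Q → Q* = 21.3944.
The Pigouvian tax equals MEC at Q*: 7.0 + 0.9×21.3944 = 26.2550.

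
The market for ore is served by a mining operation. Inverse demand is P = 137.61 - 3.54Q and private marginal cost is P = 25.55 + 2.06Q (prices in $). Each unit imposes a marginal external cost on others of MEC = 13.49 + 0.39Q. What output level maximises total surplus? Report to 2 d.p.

Q* = 16.46

Social marginal cost = private MC + MEC = 39.04 + 2.45Q.
Set SMC = demand: 39.04 + 2.45Q = 137.61 - 3.54Q → Q* = 16.4558.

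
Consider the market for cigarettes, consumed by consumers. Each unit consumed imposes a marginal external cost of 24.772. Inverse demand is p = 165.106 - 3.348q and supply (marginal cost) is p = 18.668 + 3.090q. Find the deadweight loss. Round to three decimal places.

DWL = 47.659

Market equilibrium (private): 18.668 + 3.090q = 165.106 - 3.348q → q_m = 22.7459.
Social marginal benefit = demand − MEC = 140.334 - 3.348q.
Set SMB = MC: 140.334 - 3.348q = 18.668 + 3.090q → q* = 18.8981.
Between q* and q_m the wedge MC − SMB runs linearly from 0 to MEC(q_m), so the loss is a triangle.
DWL = ½ × 3.8478 × 24.7720 = 47.6589.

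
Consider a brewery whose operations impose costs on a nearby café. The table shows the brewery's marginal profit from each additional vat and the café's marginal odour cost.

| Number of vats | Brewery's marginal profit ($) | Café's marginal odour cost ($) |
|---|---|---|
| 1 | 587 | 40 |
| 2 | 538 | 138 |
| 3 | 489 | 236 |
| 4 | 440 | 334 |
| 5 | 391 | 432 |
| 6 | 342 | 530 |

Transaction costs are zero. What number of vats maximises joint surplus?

4

Bargaining reaches the level where marginal profit last exceeds marginal odour cost.
That holds through level 4 (440 ≥ 334) but not at 5 (391 < 432).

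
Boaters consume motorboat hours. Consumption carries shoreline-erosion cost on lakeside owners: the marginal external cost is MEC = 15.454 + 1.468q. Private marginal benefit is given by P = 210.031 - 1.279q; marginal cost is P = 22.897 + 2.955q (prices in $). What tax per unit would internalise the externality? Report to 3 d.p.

Social marginal benefit = demand − MEC = 194.577 - 2.747q.
Set SMB = MC: 194.577 - 2.747q = 22.897 + 2.955q → q* = 30.1087.
The Pigouvian tax equals MEC at q*: 15.454 + 1.468×30.1087 = 59.6536.

tax = $59.654 per unit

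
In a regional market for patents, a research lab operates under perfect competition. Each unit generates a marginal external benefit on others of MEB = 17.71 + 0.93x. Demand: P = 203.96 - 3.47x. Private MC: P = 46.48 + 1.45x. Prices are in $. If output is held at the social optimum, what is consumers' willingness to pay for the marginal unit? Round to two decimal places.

Social marginal cost = private MC − MEB = 28.77 + 0.52x.
Set SMC = demand: 28.77 + 0.52x = 203.96 - 3.47x → x* = 43.9073.
Consumer price on the demand curve at x*: 203.96 − 3.47×43.9073 = 51.6017.

P = $51.60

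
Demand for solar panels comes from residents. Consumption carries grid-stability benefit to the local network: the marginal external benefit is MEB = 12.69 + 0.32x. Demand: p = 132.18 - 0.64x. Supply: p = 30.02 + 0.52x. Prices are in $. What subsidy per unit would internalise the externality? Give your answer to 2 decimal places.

Social marginal benefit = demand + MEB = 144.87 - 0.32x.
Set SMB = MC: 144.87 - 0.32x = 30.02 + 0.52x → x* = 136.7262.
The Pigouvian subsidy equals MEB at x*: 12.69 + 0.32×136.7262 = 56.4424.

subsidy = $56.44 per unit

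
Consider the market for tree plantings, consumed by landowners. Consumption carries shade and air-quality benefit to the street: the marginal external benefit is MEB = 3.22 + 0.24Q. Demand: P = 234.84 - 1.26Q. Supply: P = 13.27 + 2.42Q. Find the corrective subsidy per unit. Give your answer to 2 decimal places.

Social marginal benefit = demand + MEB = 238.06 - 1.02Q.
Set SMB = MC: 238.06 - 1.02Q = 13.27 + 2.42Q → Q* = 65.3459.
The Pigouvian subsidy equals MEB at Q*: 3.22 + 0.24×65.3459 = 18.9030.

subsidy = 18.90 per unit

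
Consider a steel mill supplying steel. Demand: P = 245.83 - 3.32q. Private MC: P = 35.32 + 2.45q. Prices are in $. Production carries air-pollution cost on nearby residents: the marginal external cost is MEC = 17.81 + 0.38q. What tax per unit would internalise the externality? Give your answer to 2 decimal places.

Social marginal cost = private MC + MEC = 53.13 + 2.83q.
Set SMC = demand: 53.13 + 2.83q = 245.83 - 3.32q → q* = 31.3333.
The Pigouvian tax equals MEC at q*: 17.81 + 0.38×31.3333 = 29.7167.

tax = $29.72 per unit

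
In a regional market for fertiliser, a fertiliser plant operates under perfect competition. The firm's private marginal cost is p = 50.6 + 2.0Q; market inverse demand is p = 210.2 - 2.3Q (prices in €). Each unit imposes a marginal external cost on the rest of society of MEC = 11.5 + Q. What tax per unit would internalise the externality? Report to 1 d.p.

tax = €39.4 per unit

Social marginal cost = private MC + MEC = 62.1 + 3.0Q.
Set SMC = demand: 62.1 + 3.0Q = 210.2 - 2.3Q → Q* = 27.9434.
The Pigouvian tax equals MEC at Q*: 11.5 + 1.0×27.9434 = 39.4434.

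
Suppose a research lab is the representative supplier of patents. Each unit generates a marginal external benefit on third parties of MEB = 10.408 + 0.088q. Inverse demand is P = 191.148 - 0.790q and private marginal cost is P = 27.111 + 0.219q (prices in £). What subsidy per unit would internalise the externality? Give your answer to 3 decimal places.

Social marginal cost = private MC − MEB = 16.703 + 0.131q.
Set SMC = demand: 16.703 + 0.131q = 191.148 - 0.790q → q* = 189.4083.
The Pigouvian subsidy equals MEB at q*: 10.408 + 0.088×189.4083 = 27.0759.

subsidy = £27.076 per unit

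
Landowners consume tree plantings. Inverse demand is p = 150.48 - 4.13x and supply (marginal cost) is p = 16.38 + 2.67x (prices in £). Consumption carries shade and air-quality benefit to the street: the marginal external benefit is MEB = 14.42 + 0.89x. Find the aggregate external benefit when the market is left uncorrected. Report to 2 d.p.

Market equilibrium (private): 16.38 + 2.67x = 150.48 - 4.13x → x_m = 19.7206.
Total external benefit = ∫₀^{x_m} (14.42 + 0.89x) dx = 14.42×19.7206 + ½×0.89×19.7206² = 457.4325.

£457.43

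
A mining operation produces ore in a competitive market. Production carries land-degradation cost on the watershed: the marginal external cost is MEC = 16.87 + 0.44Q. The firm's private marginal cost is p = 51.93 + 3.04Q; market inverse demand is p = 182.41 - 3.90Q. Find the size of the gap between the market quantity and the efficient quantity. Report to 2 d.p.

Market equilibrium (private): 51.93 + 3.04Q = 182.41 - 3.90Q → Q_m = 18.8012.
Social marginal cost = private MC + MEC = 68.80 + 3.48Q.
Set SMC = demand: 68.80 + 3.48Q = 182.41 - 3.90Q → Q* = 15.3943.
Gap = |18.8012 − 15.3943| = 3.4069.

3.41 units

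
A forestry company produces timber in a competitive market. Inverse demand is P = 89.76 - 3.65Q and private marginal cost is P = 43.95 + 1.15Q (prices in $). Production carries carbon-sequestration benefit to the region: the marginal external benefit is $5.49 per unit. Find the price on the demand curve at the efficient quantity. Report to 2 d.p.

P = $50.75

Social marginal cost = private MC − MEB = 38.46 + 1.15Q.
Set SMC = demand: 38.46 + 1.15Q = 89.76 - 3.65Q → Q* = 10.6875.
Consumer price on the demand curve at Q*: 89.76 − 3.65×10.6875 = 50.7506.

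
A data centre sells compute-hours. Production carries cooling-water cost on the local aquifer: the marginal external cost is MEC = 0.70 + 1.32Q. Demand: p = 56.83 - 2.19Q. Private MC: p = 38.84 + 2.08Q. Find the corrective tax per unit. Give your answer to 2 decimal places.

tax = 4.78 per unit

Social marginal cost = private MC + MEC = 39.54 + 3.40Q.
Set SMC = demand: 39.54 + 3.40Q = 56.83 - 2.19Q → Q* = 3.0930.
The Pigouvian tax equals MEC at Q*: 0.70 + 1.32×3.0930 = 4.7828.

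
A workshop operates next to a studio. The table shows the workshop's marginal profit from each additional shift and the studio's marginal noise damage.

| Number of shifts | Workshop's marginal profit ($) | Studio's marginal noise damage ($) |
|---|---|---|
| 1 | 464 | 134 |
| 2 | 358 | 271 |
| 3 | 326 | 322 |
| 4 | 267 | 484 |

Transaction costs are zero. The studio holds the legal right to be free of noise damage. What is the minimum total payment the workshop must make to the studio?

Efficient level: marginal profit ≥ marginal noise damage through level 3, so k* = 3.
With the studio holding the right, the workshop must at least compensate total damage at k*: 134 + 271 + 322 = 727.

$727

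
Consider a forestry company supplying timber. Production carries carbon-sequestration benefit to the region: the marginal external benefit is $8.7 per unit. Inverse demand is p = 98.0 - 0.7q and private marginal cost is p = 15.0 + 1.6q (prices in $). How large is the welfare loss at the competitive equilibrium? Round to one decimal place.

Market equilibrium (private): 15.0 + 1.6q = 98.0 - 0.7q → q_m = 36.0870.
Social marginal cost = private MC − MEB = 6.3 + 1.6q.
Set SMC = demand: 6.3 + 1.6q = 98.0 - 0.7q → q* = 39.8696.
The loss is the area between SMC and demand from q* to q_m; with linear curves that's a triangle of height MEB(q_m).
DWL = ½ × 3.7826 × 8.7000 = 16.4543.

DWL = $16.5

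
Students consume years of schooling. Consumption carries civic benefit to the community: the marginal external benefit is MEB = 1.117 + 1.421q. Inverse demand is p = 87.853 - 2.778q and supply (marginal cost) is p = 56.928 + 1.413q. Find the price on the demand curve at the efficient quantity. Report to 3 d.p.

Social marginal benefit = demand + MEB = 88.970 - 1.357q.
Set SMB = MC: 88.970 - 1.357q = 56.928 + 1.413q → q* = 11.5675.
Consumer price on the demand curve at q*: 87.853 − 2.778×11.5675 = 55.7185.

P = 55.718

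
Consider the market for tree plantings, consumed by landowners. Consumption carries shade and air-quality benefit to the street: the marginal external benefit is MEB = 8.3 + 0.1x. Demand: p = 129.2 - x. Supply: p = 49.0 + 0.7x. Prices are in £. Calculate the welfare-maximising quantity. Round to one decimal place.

x* = 55.3

Social marginal benefit = demand + MEB = 137.5 - 0.9x.
Set SMB = MC: 137.5 - 0.9x = 49.0 + 0.7x → x* = 55.3125.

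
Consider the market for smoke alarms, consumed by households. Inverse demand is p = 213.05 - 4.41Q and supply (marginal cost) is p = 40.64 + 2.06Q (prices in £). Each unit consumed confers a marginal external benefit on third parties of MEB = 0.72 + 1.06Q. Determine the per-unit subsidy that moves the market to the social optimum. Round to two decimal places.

Social marginal benefit = demand + MEB = 213.77 - 3.35Q.
Set SMB = MC: 213.77 - 3.35Q = 40.64 + 2.06Q → Q* = 32.0018.
The Pigouvian subsidy equals MEB at Q*: 0.72 + 1.06×32.0018 = 34.6419.

subsidy = £34.64 per unit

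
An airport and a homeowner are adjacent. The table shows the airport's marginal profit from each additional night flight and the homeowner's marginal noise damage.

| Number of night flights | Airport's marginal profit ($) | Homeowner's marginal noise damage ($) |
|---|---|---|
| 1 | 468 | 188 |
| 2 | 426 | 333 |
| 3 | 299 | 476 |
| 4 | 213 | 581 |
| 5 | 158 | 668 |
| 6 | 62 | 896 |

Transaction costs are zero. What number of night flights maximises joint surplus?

Bargaining reaches the level where marginal profit last exceeds marginal noise damage.
That holds through level 2 (426 ≥ 333) but not at 3 (299 < 476).

2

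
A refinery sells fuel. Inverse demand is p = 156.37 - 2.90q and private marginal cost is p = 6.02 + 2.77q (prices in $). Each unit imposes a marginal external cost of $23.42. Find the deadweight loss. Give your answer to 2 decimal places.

Market equilibrium (private): 6.02 + 2.77q = 156.37 - 2.90q → q_m = 26.5168.
Social marginal cost = private MC + MEC = 29.44 + 2.77q.
Set SMC = demand: 29.44 + 2.77q = 156.37 - 2.90q → q* = 22.3862.
The welfare-loss triangle has base |q_m − q*| and height MEC(q_m) (the vertical gap between SMC and demand is zero at q* and MEC at q_m).
DWL = ½ × 4.1306 × 23.4200 = 48.3693.

DWL = $48.37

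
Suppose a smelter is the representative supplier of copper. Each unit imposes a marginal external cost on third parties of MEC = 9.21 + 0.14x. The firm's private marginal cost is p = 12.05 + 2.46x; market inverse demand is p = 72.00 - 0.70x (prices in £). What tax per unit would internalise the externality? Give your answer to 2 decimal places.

Social marginal cost = private MC + MEC = 21.26 + 2.60x.
Set SMC = demand: 21.26 + 2.60x = 72.00 - 0.70x → x* = 15.3758.
The Pigouvian tax equals MEC at x*: 9.21 + 0.14×15.3758 = 11.3626.

tax = £11.36 per unit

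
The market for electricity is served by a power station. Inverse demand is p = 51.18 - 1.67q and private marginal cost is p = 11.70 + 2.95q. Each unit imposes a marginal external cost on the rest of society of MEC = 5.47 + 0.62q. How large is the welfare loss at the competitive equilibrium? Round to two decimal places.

DWL = 11.06

Market equilibrium (private): 11.70 + 2.95q = 51.18 - 1.67q → q_m = 8.5455.
Social marginal cost = private MC + MEC = 17.17 + 3.57q.
Set SMC = demand: 17.17 + 3.57q = 51.18 - 1.67q → q* = 6.4905.
The welfare-loss triangle has base |q_m − q*| and height MEC(q_m) (the vertical gap between SMC and demand is zero at q* and MEC at q_m).
DWL = ½ × 2.0550 × 10.7682 = 11.0643.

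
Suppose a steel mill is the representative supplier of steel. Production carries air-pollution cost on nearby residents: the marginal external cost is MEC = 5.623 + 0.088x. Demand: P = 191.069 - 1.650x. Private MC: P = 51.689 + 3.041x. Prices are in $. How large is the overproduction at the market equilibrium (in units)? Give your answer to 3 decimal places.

Market equilibrium (private): 51.689 + 3.041x = 191.069 - 1.650x → x_m = 29.7122.
Social marginal cost = private MC + MEC = 57.312 + 3.129x.
Set SMC = demand: 57.312 + 3.129x = 191.069 - 1.650x → x* = 27.9885.
Gap = |29.7122 − 27.9885| = 1.7237.

1.724 units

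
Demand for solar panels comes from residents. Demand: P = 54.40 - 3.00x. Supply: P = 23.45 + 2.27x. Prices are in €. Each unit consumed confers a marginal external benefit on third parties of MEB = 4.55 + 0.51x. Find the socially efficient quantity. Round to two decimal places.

x* = 7.46

Social marginal benefit = demand + MEB = 58.95 - 2.49x.
Set SMB = MC: 58.95 - 2.49x = 23.45 + 2.27x → x* = 7.4580.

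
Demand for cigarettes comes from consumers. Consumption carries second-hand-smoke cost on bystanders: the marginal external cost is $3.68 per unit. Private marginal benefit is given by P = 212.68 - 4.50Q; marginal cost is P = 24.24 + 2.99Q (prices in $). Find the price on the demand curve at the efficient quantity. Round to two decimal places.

Social marginal benefit = demand − MEC = 209.00 - 4.50Q.
Set SMB = MC: 209.00 - 4.50Q = 24.24 + 2.99Q → Q* = 24.6676.
Consumer price on the demand curve at Q*: 212.68 − 4.50×24.6676 = 101.6758.

P = $101.68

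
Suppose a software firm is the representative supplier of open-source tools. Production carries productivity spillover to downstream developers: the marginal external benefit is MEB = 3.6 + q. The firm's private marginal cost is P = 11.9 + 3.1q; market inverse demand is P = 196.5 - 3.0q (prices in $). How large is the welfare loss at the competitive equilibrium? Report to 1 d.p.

DWL = $112.4

Market equilibrium (private): 11.9 + 3.1q = 196.5 - 3.0q → q_m = 30.2623.
Social marginal cost = private MC − MEB = 8.3 + 2.1q.
Set SMC = demand: 8.3 + 2.1q = 196.5 - 3.0q → q* = 36.9020.
The welfare-loss triangle has base |q_m − q*| and height MEB(q_m) (the vertical gap between SMC and demand is zero at q* and MEB at q_m).
DWL = ½ × 6.6397 × 33.8623 = 112.4178.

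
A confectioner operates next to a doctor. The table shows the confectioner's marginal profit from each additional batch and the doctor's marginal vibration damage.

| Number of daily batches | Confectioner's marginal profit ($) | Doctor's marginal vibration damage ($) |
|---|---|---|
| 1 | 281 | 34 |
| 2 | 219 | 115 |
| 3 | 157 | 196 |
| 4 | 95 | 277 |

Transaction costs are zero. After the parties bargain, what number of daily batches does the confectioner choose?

Bargaining reaches the level where marginal profit last exceeds marginal vibration damage.
That holds through level 2 (219 ≥ 115) but not at 3 (157 < 196).

2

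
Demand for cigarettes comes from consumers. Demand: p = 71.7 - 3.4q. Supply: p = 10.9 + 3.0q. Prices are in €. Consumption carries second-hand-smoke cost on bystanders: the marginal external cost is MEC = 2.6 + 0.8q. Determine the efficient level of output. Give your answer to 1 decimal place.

Social marginal benefit = demand − MEC = 69.1 - 4.2q.
Set SMB = MC: 69.1 - 4.2q = 10.9 + 3.0q → q* = 8.0833.

q* = 8.1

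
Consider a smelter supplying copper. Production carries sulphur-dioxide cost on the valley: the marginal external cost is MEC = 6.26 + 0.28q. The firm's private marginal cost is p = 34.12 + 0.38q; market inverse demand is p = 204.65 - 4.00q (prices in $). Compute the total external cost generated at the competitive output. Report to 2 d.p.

$455.94

Market equilibrium (private): 34.12 + 0.38q = 204.65 - 4.00q → q_m = 38.9338.
Total external cost = ∫₀^{q_m} (6.26 + 0.28q) dq = 6.26×38.9338 + ½×0.28×38.9338² = 455.9433.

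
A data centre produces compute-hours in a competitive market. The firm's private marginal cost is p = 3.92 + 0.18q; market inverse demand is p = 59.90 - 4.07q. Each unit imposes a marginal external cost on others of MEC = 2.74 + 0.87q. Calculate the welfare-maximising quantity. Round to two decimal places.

q* = 10.40

Social marginal cost = private MC + MEC = 6.66 + 1.05q.
Set SMC = demand: 6.66 + 1.05q = 59.90 - 4.07q → q* = 10.3984.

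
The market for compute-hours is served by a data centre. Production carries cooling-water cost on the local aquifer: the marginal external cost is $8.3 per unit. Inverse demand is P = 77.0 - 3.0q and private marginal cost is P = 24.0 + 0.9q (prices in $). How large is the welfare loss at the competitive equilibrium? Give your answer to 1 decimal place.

DWL = $8.8

Market equilibrium (private): 24.0 + 0.9q = 77.0 - 3.0q → q_m = 13.5897.
Social marginal cost = private MC + MEC = 32.3 + 0.9q.
Set SMC = demand: 32.3 + 0.9q = 77.0 - 3.0q → q* = 11.4615.
The loss is the area between SMC and demand from q* to q_m; with linear curves that's a triangle of height MEC(q_m).
DWL = ½ × 2.1282 × 8.3000 = 8.8320.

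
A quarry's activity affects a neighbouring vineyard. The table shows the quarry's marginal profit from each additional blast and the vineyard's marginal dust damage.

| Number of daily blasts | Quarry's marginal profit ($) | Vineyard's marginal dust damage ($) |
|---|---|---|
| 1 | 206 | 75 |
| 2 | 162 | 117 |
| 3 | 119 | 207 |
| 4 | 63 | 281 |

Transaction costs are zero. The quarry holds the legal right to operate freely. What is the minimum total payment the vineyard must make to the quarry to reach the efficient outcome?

$182

Left alone the quarry would choose level 4 (marginal profit stays positive).
Efficient level: k* = 2 (marginal profit ≥ marginal dust damage through 2).
The vineyard must at least cover the quarry's forgone profit from cutting 4→2: 119 + 63 = 182.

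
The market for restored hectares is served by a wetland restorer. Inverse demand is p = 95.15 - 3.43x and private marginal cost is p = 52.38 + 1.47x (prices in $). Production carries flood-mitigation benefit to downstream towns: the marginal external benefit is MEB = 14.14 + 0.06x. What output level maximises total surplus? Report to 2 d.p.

Social marginal cost = private MC − MEB = 38.24 + 1.41x.
Set SMC = demand: 38.24 + 1.41x = 95.15 - 3.43x → x* = 11.7583.

x* = 11.76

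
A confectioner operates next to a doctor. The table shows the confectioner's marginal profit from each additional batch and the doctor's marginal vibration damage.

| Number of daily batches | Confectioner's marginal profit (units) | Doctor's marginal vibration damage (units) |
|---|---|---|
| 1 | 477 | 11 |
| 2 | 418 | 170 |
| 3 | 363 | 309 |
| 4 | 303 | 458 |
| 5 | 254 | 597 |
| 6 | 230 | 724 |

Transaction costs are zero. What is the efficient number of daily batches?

3

Bargaining reaches the level where marginal profit last exceeds marginal vibration damage.
That holds through level 3 (363 ≥ 309) but not at 4 (303 < 458).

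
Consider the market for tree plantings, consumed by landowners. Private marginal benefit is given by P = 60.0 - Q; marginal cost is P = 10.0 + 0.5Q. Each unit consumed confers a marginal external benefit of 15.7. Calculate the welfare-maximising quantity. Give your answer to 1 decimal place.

Q* = 43.8

Social marginal benefit = demand + MEB = 75.7 - Q.
Set SMB = MC: 75.7 - Q = 10.0 + 0.5Q → Q* = 43.8000.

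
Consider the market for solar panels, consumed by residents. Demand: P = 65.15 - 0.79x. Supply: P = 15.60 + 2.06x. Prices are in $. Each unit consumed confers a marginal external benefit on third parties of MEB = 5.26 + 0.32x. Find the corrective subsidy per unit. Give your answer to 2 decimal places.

subsidy = $12.19 per unit

Social marginal benefit = demand + MEB = 70.41 - 0.47x.
Set SMB = MC: 70.41 - 0.47x = 15.60 + 2.06x → x* = 21.6640.
The Pigouvian subsidy equals MEB at x*: 5.26 + 0.32×21.6640 = 12.1925.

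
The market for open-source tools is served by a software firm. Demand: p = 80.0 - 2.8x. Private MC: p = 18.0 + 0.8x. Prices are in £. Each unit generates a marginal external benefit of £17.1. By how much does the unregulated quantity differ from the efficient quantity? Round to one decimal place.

4.8 units

Market equilibrium (private): 18.0 + 0.8x = 80.0 - 2.8x → x_m = 17.2222.
Social marginal cost = private MC − MEB = 0.9 + 0.8x.
Set SMC = demand: 0.9 + 0.8x = 80.0 - 2.8x → x* = 21.9722.
Gap = |17.2222 − 21.9722| = 4.7500.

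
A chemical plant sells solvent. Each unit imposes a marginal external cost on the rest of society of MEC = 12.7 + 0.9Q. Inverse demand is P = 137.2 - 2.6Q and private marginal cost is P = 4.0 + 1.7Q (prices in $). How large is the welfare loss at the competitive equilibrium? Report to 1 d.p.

Market equilibrium (private): 4.0 + 1.7Q = 137.2 - 2.6Q → Q_m = 30.9767.
Social marginal cost = private MC + MEC = 16.7 + 2.6Q.
Set SMC = demand: 16.7 + 2.6Q = 137.2 - 2.6Q → Q* = 23.1731.
Height of the DWL triangle at Q_m is SMC(Q_m) − demand(Q_m) = MEC(Q_m) = 40.5791.
DWL = ½ × 7.8036 × 40.5791 = 158.3315.

DWL = $158.3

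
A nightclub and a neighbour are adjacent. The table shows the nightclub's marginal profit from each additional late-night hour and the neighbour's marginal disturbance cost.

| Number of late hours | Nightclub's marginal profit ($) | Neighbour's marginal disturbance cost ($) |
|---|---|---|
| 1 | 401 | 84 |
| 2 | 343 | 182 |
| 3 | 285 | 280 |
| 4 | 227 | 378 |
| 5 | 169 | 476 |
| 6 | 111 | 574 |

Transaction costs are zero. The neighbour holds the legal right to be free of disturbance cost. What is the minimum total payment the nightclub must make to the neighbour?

$546

Efficient level: marginal profit ≥ marginal disturbance cost through level 3, so k* = 3.
With the neighbour holding the right, the nightclub must at least compensate total damage at k*: 84 + 182 + 280 = 546.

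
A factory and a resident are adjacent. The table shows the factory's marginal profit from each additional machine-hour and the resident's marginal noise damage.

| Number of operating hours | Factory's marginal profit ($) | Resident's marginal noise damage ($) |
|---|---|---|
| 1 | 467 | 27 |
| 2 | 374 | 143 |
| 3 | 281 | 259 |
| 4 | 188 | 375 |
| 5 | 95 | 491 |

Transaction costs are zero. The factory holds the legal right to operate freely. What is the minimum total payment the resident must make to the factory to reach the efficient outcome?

$283

Left alone the factory would choose level 5 (marginal profit stays positive).
Efficient level: k* = 3 (marginal profit ≥ marginal noise damage through 3).
The resident must at least cover the factory's forgone profit from cutting 5→3: 188 + 95 = 283.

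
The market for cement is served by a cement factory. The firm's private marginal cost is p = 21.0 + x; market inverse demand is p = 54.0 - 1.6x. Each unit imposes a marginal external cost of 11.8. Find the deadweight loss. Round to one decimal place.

Market equilibrium (private): 21.0 + x = 54.0 - 1.6x → x_m = 12.6923.
Social marginal cost = private MC + MEC = 32.8 + x.
Set SMC = demand: 32.8 + x = 54.0 - 1.6x → x* = 8.1538.
The welfare-loss triangle has base |x_m − x*| and height MEC(x_m) (the vertical gap between SMC and demand is zero at x* and MEC at x_m).
DWL = ½ × 4.5385 × 11.8000 = 26.7772.

DWL = 26.8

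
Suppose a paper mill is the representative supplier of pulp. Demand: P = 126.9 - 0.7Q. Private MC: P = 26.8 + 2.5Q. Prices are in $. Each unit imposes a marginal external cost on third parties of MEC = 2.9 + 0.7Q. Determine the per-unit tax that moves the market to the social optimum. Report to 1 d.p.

tax = $20.3 per unit

Social marginal cost = private MC + MEC = 29.7 + 3.2Q.
Set SMC = demand: 29.7 + 3.2Q = 126.9 - 0.7Q → Q* = 24.9231.
The Pigouvian tax equals MEC at Q*: 2.9 + 0.7×24.9231 = 20.3462.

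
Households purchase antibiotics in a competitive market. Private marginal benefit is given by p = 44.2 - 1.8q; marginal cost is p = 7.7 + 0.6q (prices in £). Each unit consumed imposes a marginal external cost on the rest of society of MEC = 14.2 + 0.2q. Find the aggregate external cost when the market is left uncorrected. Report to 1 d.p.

£239.1

Market equilibrium (private): 7.7 + 0.6q = 44.2 - 1.8q → q_m = 15.2083.
Total external cost = ∫₀^{q_m} (14.2 + 0.2q) dq = 14.2×15.2083 + ½×0.2×15.2083² = 239.0871.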